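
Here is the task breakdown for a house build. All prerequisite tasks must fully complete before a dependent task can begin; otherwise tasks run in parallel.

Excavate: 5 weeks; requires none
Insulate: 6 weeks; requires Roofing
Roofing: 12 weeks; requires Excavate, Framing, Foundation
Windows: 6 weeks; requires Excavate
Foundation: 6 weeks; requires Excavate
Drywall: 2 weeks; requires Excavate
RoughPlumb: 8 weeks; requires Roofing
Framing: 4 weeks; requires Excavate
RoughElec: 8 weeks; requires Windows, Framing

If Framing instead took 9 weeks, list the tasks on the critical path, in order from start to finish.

Excavate, Framing, Roofing, RoughPlumb

As given, the longest chain is Excavate→Foundation→Roofing→RoughPlumb = 5+6+12+8 = 31, so the finish is 31 weeks.
The longest path through Framing is only 29 weeks, so Framing has float 2.
New critical path: Excavate→Framing→Roofing→RoughPlumb = 5+9+12+8 = 34 ⇒ 34 weeks.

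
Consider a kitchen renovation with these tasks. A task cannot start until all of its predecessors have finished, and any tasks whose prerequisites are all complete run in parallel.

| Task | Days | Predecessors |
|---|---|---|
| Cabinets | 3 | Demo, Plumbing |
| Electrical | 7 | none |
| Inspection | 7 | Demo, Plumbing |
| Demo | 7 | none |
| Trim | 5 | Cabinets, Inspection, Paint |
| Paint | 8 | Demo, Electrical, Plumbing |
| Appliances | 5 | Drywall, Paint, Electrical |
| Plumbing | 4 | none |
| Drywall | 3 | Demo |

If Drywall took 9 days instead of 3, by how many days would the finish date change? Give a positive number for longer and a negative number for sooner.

Actual critical path: Demo→Paint→Appliances = 7+8+5 = 20 ⇒ 20 days.
Drywall is off the critical path — its longest chain is 15 days, giving 5 of slack.
The binding chain switches to Demo→Drywall→Appliances = 7+9+5 = 21; finish 21 days.
Change in finish: 21 − 20 = +1 days.

1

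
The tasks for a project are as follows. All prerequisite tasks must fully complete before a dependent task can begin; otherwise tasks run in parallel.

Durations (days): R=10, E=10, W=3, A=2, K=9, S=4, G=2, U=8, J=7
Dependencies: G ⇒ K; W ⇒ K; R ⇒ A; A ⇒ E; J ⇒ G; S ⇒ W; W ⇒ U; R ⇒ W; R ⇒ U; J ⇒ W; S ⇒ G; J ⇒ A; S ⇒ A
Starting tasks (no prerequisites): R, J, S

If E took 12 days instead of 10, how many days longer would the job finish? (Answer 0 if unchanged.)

As given, the longest chain is R→A→E = 10+2+10 = 22, so the finish is 22 days.
Since E is critical, the +2 change carries straight to that chain (now 24 days).
The critical path is still R→A→E; finish is now 24 days.
Change in finish: 24 − 22 = +2 days.

2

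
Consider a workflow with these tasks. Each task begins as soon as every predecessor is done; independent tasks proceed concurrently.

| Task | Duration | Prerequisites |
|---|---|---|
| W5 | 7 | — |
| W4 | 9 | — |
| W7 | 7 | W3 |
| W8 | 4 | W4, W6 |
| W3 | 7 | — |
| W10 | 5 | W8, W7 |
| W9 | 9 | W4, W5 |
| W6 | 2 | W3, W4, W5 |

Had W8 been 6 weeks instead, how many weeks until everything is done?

22

Critical path before the change: W4→W6→W8→W10 = 9+2+4+5 = 20 giving 20 weeks.
W8 is on the critical path; changing it to 6 makes that path 22 weeks.
No other chain overtakes it, so the finish is 22 weeks.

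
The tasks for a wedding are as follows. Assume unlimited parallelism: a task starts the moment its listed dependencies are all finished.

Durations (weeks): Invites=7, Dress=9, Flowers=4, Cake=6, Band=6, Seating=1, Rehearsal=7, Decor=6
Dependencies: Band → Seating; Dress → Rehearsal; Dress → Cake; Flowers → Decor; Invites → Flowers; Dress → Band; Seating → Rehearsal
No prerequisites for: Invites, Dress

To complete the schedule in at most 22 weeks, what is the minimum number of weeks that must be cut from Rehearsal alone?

1

Current finish: 23 weeks; target: 22.
Rehearsal is on every critical path, so each week cut from Rehearsal cuts the finish by one (this holds down to a finish of 17).
Need 23 − 22 = 1 week off Rehearsal → Rehearsal becomes 6 weeks, finish becomes 22.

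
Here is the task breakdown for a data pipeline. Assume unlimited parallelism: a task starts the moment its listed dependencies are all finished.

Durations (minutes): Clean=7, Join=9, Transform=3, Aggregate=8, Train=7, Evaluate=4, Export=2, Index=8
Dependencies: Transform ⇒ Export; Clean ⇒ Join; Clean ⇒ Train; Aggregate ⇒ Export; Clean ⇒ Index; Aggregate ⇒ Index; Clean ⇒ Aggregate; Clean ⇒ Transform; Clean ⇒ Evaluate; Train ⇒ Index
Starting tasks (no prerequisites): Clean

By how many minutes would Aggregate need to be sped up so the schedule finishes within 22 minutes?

Current finish: 23 minutes; target: 22.
Aggregate is on every critical path, so each minute cut from Aggregate cuts the finish by one (this holds down to a finish of 22).
Need 23 − 22 = 1 minute off Aggregate → Aggregate becomes 7 minutes, finish becomes 22.

1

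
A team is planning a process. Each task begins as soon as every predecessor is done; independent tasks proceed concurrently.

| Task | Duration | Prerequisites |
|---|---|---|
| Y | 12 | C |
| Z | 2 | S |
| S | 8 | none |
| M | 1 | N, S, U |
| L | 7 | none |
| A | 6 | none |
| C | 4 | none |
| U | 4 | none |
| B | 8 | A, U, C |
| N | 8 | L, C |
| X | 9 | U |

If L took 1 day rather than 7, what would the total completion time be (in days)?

Actual critical path: L→N→M = 7+8+1 = 16 ⇒ 16 days.
Since L is critical, the -6 change carries straight to that chain (now 10 days).
New critical path: C→Y = 4+12 = 16 ⇒ 16 days.

16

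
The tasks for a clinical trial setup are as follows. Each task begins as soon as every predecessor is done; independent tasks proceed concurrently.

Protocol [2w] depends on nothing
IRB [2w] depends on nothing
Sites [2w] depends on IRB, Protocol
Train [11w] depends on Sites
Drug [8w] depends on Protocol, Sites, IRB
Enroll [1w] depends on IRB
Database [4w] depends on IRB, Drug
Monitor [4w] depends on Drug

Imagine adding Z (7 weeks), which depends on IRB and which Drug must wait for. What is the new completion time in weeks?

Originally the schedule takes 16 weeks.
With Z inserted, Drug now waits for max(Protocol, Sites, IRB, Z).
New critical path: IRB→Z→Drug→Database = 2+7+8+4 = 21 ⇒ 21 weeks.

21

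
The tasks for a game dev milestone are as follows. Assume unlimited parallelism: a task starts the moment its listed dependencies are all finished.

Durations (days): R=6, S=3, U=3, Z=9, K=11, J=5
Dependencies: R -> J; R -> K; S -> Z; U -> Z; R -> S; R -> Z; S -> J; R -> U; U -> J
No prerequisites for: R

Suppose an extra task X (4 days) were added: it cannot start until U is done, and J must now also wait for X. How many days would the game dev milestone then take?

Originally the game dev milestone takes 18 days.
With X inserted, J now waits for max(R, S, U, X).
New critical path: R→S→Z = 6+3+9 = 18 ⇒ 18 days.

18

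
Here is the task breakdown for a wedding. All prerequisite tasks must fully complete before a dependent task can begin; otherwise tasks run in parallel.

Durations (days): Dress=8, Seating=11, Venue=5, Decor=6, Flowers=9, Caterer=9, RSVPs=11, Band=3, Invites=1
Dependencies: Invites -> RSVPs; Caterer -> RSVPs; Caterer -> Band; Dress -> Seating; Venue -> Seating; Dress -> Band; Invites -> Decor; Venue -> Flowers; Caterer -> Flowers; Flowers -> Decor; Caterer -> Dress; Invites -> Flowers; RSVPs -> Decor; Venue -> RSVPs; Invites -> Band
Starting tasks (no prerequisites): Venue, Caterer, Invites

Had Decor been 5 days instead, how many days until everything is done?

28

The binding path is Caterer→Dress→Seating = 9+8+11 = 28; finish at 28 days.
The longest path through Decor is only 26 days, so Decor has float 2.
That remains the longest chain; total 28 days.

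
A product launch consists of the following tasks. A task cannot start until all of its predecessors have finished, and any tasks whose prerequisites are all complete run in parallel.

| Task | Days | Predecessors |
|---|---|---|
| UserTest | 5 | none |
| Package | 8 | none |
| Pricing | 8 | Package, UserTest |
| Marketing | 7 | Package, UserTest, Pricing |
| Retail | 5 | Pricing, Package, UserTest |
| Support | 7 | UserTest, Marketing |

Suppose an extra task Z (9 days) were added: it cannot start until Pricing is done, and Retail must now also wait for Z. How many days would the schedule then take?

Originally the schedule takes 30 days.
With Z inserted, Retail now waits for max(Pricing, Package, UserTest, Z).
New critical path: Package→Pricing→Z→Retail = 8+8+9+5 = 30 ⇒ 30 days.

30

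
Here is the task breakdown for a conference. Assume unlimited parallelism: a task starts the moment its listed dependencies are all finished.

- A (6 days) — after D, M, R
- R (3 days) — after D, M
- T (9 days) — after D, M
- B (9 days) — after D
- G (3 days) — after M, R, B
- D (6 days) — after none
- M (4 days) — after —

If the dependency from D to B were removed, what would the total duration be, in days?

15

Original critical path: D→B→G = 6+9+3 = 18 ⇒ 18 days.
Without D→B, B's earliest start moves from 6 to 0.
The longest chain is now D→R→A = 6+3+6 = 15, so the conference takes 15 days.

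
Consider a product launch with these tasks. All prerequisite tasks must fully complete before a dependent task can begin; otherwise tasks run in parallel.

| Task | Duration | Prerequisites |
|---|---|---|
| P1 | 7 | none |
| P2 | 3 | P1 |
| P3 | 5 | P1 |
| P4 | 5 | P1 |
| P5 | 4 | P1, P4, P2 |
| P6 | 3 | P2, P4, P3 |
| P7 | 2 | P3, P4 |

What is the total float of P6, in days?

1

The longest chain is P1→P4→P5 = 7+5+4 = 16; overall finish 16 days.
P6 finishes as early as 15 and must finish by 16.
So P6 can slip 16 − 15 = 1 day.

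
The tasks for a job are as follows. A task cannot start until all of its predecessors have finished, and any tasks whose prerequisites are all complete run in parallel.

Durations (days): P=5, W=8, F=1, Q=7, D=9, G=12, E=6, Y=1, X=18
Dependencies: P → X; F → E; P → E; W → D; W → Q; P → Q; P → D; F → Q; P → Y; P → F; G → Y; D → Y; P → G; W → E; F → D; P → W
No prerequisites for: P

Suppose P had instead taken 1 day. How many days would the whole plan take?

19

Actual critical path: P→W→D→Y = 5+8+9+1 = 23 ⇒ 23 days.
P lies on that path, so at 1 day the path becomes 19 days.
That remains the longest chain; total 19 days.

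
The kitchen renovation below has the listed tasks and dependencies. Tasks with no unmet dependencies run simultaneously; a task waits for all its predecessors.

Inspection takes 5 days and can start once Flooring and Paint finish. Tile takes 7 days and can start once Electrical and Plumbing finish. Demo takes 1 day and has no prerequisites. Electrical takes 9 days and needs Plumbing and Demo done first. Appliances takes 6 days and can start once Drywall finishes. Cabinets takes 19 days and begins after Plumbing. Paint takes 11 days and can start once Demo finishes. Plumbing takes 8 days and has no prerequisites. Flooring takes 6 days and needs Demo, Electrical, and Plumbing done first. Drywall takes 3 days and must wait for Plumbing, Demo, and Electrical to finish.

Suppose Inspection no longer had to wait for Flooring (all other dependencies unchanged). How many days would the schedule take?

With the dependency in place, Plumbing→Electrical→Flooring→Inspection = 8+9+6+5 = 28 sets the finish at 28 days.
Without Flooring→Inspection, Inspection's earliest start moves from 23 to 12.
After: Plumbing→Cabinets = 8+19 = 27 → 27 days.

27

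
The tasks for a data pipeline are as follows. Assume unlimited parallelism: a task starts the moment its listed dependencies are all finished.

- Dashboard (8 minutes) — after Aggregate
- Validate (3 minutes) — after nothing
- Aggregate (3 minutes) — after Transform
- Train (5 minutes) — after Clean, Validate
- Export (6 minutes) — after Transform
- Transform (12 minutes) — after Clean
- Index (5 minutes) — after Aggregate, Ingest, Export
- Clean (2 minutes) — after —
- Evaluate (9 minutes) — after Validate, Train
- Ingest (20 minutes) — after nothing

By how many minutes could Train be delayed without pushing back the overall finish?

The longest chain is Ingest→Index = 20+5 = 25; overall finish 25 minutes.
The longest chain containing Train totals 17 minutes.
Slack of Train = 11 − 3 = 8 minutes.

8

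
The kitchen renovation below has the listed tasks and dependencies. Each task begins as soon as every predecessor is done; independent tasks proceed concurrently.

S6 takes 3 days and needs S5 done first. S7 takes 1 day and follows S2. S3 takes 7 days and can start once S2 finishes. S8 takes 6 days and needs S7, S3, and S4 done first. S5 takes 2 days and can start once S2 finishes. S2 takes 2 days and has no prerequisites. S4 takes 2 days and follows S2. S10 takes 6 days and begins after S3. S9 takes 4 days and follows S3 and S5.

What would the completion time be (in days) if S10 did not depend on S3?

Before: longest chain S2→S3→S8 = 2+7+6 = 15, finish 15.
Without S3→S10, S10's earliest start moves from 9 to 0.
The longest chain is now S2→S3→S8 = 2+7+6 = 15, so the job takes 15 days.

15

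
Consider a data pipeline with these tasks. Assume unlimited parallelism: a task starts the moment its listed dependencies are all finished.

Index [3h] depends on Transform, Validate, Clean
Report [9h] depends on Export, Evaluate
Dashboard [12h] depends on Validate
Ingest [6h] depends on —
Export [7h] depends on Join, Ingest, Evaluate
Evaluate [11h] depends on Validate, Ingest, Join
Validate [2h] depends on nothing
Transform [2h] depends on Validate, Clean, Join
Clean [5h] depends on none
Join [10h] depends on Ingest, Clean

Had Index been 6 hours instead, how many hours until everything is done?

43

Actual critical path: Ingest→Join→Evaluate→Export→Report = 6+10+11+7+9 = 43 ⇒ 43 hours.
Index is off the critical path — its longest chain is 21 hours, giving 22 of slack.
No other chain overtakes it, so the finish is 43 hours.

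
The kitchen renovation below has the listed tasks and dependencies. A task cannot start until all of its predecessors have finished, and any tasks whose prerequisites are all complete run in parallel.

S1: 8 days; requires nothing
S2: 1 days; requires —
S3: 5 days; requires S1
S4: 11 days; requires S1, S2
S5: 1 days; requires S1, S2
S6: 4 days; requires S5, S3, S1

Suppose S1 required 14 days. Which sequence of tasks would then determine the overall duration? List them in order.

Actual critical path: S1→S4 = 8+11 = 19 ⇒ 19 days.
S1 lies on that path, so at 14 days the path becomes 25 days.
That remains the longest chain; total 25 days.

S1, S4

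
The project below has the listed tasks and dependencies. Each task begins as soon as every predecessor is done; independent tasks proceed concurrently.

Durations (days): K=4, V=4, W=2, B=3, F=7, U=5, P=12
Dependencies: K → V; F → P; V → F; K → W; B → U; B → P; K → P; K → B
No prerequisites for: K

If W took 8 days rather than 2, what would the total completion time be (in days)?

Baseline: K→V→F→P = 4+4+7+12 = 27 → 27 days.
W has 21 days of float (longest path through it is 6).
That remains the longest chain; total 27 days.

27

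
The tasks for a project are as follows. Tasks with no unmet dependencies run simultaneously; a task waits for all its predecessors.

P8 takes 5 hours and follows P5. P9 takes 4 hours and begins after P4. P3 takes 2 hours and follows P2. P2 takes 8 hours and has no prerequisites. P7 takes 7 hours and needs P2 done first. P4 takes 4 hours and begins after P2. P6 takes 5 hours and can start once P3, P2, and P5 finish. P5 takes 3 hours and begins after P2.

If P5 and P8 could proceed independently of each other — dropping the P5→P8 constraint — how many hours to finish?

16

Before: longest chain P2→P4→P9 = 8+4+4 = 16, finish 16.
Without P5→P8, P8's earliest start moves from 11 to 0.
After: P2→P4→P9 = 8+4+4 = 16 → 16 hours.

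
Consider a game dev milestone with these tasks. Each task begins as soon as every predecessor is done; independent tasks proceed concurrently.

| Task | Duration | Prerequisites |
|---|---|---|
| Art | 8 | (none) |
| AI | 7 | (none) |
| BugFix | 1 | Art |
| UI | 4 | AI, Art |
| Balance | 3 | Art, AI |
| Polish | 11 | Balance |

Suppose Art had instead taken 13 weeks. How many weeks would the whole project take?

27

Baseline: Art→Balance→Polish = 8+3+11 = 22 → 22 weeks.
Art is on the critical path; changing it to 13 makes that path 27 weeks.
The critical path is still Art→Balance→Polish; finish is now 27 weeks.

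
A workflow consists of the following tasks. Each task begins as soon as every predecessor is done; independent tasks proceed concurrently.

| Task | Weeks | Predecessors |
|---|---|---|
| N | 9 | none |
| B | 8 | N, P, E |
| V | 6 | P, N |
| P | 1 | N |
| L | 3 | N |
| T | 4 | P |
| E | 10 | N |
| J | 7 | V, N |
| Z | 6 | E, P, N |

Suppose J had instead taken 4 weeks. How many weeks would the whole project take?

27

Baseline: N→E→B = 9+10+8 = 27 → 27 weeks.
The longest path through J is only 23 weeks, so J has float 4.
The critical path is still N→E→B; finish is now 27 weeks.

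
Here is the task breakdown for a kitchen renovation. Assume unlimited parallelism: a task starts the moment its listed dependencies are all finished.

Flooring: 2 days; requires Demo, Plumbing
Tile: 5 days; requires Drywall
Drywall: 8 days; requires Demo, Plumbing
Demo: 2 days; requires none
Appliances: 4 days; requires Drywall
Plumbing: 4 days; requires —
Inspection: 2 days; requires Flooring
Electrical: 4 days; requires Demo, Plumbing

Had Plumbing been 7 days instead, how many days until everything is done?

Actual critical path: Plumbing→Drywall→Tile = 4+8+5 = 17 ⇒ 17 days.
Since Plumbing is critical, the +3 change carries straight to that chain (now 20 days).
The critical path is still Plumbing→Drywall→Tile; finish is now 20 days.

20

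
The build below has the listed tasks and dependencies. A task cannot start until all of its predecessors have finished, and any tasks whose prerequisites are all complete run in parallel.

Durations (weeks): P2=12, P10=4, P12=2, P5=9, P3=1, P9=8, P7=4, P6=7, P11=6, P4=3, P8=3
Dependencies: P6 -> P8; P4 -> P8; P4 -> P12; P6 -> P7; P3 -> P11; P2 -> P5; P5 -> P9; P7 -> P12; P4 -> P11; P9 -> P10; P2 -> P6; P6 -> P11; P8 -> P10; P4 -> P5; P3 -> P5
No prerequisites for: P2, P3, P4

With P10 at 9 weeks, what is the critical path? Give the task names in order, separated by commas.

Actual critical path: P2→P5→P9→P10 = 12+9+8+4 = 33 ⇒ 33 weeks.
P10 is on the critical path; changing it to 9 makes that path 38 weeks.
The critical path is still P2→P5→P9→P10; finish is now 38 weeks.

P2, P5, P9, P10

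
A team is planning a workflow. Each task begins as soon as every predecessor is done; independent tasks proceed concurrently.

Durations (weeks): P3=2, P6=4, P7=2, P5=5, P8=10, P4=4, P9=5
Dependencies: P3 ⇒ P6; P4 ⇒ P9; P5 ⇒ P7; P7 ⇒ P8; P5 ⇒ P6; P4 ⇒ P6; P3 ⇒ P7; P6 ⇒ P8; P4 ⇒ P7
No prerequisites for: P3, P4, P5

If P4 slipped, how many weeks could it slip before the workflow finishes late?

1

Critical path: P5→P6→P8 = 5+4+10 = 19, so the finish is 19 weeks.
Longest path through P4: 18 weeks (earliest finish 4, latest finish 5).
Slack of P4 = 1 − 0 = 1 week.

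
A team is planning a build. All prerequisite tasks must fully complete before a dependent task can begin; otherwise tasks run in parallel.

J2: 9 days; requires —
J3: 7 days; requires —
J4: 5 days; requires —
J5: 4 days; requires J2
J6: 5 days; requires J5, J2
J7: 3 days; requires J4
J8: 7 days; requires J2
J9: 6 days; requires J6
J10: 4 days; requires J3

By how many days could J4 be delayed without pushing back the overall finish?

Critical path: J2→J5→J6→J9 = 9+4+5+6 = 24, so the finish is 24 days.
Longest path through J4: 8 days (earliest finish 5, latest finish 21).
Float = 24 − 8 = 16.

16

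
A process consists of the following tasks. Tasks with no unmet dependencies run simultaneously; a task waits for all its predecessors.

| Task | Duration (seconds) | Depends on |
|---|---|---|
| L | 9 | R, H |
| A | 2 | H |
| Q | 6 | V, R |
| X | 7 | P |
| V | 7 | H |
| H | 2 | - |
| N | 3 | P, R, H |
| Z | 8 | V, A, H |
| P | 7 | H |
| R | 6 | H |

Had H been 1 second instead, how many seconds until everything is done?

Baseline: H→R→L = 2+6+9 = 17 → 17 seconds.
H lies on that path, so at 1 second the path becomes 16 seconds.
The critical path is still H→R→L; finish is now 16 seconds.

16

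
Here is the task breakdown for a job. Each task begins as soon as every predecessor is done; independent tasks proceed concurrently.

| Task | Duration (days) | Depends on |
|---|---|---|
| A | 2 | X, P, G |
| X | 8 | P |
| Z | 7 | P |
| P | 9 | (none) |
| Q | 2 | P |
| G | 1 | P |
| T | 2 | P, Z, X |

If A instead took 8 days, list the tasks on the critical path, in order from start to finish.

P, X, A

Actual critical path: P→X→A = 9+8+2 = 19 ⇒ 19 days.
Since A is critical, the +6 change carries straight to that chain (now 25 days).
The critical path is still P→X→A; finish is now 25 days.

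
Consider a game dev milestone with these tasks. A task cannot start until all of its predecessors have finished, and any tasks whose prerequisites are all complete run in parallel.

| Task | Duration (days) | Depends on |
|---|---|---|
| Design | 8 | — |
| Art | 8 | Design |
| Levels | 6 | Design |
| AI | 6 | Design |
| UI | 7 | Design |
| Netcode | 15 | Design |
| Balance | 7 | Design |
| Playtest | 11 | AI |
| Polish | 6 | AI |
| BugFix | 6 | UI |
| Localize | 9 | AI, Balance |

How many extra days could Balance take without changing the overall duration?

The longest chain is Design→AI→Playtest = 8+6+11 = 25; overall finish 25 days.
Balance finishes as early as 15 and must finish by 16.
Float = 25 − 24 = 1.

1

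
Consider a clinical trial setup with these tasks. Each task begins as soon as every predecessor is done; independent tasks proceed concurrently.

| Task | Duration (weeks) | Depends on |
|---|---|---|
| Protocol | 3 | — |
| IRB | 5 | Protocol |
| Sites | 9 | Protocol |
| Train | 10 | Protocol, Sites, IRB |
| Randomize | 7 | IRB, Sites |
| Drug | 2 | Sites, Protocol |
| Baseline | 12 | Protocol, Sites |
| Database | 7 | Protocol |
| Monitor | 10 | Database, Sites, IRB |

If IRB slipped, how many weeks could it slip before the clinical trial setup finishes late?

The longest chain is Protocol→Sites→Baseline = 3+9+12 = 24; overall finish 24 weeks.
Longest path through IRB: 18 weeks (earliest finish 8, latest finish 14).
Slack of IRB = 9 − 3 = 6 weeks.

6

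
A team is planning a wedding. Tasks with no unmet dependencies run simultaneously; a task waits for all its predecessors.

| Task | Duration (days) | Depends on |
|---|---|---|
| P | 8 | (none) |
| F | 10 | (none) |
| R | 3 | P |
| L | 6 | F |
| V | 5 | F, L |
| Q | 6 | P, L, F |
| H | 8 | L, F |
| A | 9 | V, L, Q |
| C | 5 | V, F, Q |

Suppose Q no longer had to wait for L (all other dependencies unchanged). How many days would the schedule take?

Original critical path: F→L→Q→A = 10+6+6+9 = 31 ⇒ 31 days.
Without L→Q, Q's earliest start moves from 16 to 10.
The longest chain is now F→L→V→A = 10+6+5+9 = 30, so the schedule takes 30 days.

30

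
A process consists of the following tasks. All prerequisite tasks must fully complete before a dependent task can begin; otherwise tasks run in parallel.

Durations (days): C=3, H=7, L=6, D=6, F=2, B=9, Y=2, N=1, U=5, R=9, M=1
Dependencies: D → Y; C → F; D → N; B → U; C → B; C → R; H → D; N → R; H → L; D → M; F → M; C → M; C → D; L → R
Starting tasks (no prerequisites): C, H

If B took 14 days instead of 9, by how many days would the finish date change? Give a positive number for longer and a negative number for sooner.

Actual critical path: H→D→N→R = 7+6+1+9 = 23 ⇒ 23 days.
B is off the critical path — its longest chain is 17 days, giving 6 of slack.
That remains the longest chain; total 23 days.
Change in finish: 23 − 23 = +0 days.

0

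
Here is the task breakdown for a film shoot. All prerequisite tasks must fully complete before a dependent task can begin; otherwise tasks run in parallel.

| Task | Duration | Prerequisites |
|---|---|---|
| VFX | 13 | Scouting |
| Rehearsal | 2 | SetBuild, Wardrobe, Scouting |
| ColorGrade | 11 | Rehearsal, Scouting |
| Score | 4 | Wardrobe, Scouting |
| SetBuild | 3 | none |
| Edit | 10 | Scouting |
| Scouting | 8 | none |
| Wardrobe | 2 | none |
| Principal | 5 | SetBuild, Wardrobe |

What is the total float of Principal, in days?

The longest chain is Scouting→Rehearsal→ColorGrade = 8+2+11 = 21; overall finish 21 days.
Longest path through Principal: 8 days (earliest finish 8, latest finish 21).
Float = 21 − 8 = 13.

13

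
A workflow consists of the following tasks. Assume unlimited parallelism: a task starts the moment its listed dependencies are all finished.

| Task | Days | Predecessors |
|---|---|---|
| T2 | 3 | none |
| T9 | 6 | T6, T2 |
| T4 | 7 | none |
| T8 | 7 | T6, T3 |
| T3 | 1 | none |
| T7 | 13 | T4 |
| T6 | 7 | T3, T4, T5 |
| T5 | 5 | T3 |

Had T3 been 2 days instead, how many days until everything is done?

21

As given, the longest chain is T4→T6→T8 = 7+7+7 = 21, so the finish is 21 days.
T3 has 1 day of float (longest path through it is 20).
New critical path: T3→T5→T6→T8 = 2+5+7+7 = 21 ⇒ 21 days.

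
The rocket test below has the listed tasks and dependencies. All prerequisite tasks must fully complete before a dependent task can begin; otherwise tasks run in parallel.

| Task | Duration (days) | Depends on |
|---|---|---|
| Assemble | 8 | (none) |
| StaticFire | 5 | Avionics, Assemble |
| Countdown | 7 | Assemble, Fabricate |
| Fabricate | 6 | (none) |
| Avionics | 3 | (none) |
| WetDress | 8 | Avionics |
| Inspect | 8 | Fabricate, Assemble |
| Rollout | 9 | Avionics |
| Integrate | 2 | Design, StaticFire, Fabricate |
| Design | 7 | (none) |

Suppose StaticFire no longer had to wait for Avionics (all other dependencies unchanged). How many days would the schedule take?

16

Before: longest chain Assemble→Inspect = 8+8 = 16, finish 16.
Dropping Avionics→StaticFire doesn't change StaticFire's earliest start (8); another predecessor still binds.
New critical path: Assemble→Inspect = 8+8 = 16 ⇒ 16 days.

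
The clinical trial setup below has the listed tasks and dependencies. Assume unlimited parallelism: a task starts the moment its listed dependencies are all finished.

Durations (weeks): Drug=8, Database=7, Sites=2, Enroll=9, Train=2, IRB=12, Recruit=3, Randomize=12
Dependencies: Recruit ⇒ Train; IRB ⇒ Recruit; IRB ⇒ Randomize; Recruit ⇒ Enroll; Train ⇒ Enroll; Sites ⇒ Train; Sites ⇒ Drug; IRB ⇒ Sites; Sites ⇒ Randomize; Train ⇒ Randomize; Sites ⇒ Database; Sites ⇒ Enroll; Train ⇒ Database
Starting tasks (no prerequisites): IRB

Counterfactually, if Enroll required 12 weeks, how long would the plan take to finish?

29

Actual critical path: IRB→Recruit→Train→Randomize = 12+3+2+12 = 29 ⇒ 29 weeks.
The longest path through Enroll is only 26 weeks, so Enroll has float 3.
The critical path is still IRB→Recruit→Train→Randomize; finish is now 29 weeks.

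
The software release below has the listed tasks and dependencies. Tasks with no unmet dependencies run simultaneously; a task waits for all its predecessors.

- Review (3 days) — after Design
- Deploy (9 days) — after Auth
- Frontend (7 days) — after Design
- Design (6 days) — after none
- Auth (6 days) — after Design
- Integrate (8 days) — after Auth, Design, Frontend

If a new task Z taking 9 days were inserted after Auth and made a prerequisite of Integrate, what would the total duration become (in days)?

Originally the plan takes 21 days.
With Z inserted, Integrate now waits for max(Auth, Design, Frontend, Z).
New critical path: Design→Auth→Z→Integrate = 6+6+9+8 = 29 ⇒ 29 days.

29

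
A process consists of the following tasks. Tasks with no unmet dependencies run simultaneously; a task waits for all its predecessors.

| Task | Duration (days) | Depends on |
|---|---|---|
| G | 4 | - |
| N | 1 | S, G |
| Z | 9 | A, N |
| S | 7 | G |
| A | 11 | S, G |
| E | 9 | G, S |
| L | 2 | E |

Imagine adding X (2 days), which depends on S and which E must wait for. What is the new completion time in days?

Originally the process takes 31 days.
With X inserted, E now waits for max(G, S, X).
New critical path: G→S→A→Z = 4+7+11+9 = 31 ⇒ 31 days.

31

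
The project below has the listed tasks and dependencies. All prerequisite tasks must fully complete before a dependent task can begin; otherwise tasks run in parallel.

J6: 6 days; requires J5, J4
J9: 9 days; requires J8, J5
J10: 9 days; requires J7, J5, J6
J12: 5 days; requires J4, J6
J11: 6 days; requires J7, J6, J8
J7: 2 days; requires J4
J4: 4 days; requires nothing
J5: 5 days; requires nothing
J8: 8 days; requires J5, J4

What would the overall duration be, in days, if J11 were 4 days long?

Actual critical path: J5→J8→J9 = 5+8+9 = 22 ⇒ 22 days.
J11 has 3 days of float (longest path through it is 19).
The critical path is still J5→J8→J9; finish is now 22 days.

22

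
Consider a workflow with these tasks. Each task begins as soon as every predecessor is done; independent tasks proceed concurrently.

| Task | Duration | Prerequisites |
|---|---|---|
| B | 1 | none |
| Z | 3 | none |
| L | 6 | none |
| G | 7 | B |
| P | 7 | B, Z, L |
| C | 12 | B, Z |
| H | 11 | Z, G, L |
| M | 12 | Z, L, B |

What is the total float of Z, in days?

Critical path: B→G→H = 1+7+11 = 19, so the finish is 19 days.
Longest path through Z: 15 days (earliest finish 3, latest finish 7).
So Z can slip 7 − 3 = 4 days.

4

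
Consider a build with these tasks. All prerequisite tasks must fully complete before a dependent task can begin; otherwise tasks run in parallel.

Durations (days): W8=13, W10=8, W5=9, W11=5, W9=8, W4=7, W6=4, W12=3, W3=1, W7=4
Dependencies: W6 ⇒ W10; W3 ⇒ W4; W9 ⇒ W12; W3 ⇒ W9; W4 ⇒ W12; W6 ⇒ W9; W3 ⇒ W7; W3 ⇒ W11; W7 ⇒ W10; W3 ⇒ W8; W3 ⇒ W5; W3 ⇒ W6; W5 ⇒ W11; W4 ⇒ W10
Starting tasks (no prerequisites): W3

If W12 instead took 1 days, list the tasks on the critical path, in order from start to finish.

As given, the longest chain is W3→W6→W9→W12 = 1+4+8+3 = 16, so the finish is 16 days.
W12 is on the critical path; changing it to 1 makes that path 14 days.
New critical path: W3→W4→W10 = 1+7+8 = 16 ⇒ 16 days.

W3, W4, W10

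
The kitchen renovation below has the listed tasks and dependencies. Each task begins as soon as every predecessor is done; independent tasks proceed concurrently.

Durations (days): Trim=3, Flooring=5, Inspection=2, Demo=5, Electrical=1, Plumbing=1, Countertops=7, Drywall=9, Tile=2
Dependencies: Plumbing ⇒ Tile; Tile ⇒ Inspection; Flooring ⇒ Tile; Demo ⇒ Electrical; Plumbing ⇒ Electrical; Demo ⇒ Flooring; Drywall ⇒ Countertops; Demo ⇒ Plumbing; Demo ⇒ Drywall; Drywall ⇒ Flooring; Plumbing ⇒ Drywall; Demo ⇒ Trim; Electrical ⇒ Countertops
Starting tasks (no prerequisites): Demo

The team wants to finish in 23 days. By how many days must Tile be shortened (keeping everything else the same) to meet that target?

1

Current finish: 24 days; target: 23.
Tile is on every critical path, so each day cut from Tile cuts the finish by one (this holds down to a finish of 23).
Need 24 − 23 = 1 day off Tile → Tile becomes 1 day, finish becomes 23.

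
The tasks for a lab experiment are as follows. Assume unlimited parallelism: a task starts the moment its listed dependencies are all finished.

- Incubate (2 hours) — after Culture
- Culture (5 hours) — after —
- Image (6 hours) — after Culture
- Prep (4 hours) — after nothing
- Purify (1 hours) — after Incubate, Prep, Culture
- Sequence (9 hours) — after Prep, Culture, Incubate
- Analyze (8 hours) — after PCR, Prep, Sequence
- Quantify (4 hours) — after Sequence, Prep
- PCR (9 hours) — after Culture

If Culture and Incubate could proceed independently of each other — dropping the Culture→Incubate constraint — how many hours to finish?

Before: longest chain Culture→Incubate→Sequence→Analyze = 5+2+9+8 = 24, finish 24.
Without Culture→Incubate, Incubate's earliest start moves from 5 to 0.
After: Culture→PCR→Analyze = 5+9+8 = 22 → 22 hours.

22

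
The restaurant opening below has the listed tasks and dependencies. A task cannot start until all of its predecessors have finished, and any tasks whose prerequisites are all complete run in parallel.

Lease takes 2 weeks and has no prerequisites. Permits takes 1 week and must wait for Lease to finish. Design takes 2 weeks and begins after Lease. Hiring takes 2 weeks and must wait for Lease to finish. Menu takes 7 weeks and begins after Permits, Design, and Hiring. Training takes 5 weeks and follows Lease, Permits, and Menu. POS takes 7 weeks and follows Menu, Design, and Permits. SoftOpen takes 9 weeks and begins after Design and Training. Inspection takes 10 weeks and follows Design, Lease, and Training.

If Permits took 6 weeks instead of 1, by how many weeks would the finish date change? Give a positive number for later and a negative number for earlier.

4

Baseline: Lease→Design→Menu→Training→Inspection = 2+2+7+5+10 = 26 → 26 weeks.
Permits is off the critical path — its longest chain is 25 weeks, giving 1 of slack.
New critical path: Lease→Permits→Menu→Training→Inspection = 2+6+7+5+10 = 30 ⇒ 30 weeks.
Change in finish: 30 − 26 = +4 weeks.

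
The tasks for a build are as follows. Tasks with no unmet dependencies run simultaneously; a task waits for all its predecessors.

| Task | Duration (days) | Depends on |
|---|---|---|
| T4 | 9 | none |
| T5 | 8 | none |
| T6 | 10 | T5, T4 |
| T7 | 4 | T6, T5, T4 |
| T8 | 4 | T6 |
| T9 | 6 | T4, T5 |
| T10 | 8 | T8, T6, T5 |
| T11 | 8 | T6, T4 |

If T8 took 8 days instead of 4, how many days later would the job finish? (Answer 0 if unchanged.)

4

As given, the longest chain is T4→T6→T8→T10 = 9+10+4+8 = 31, so the finish is 31 days.
T8 lies on that path, so at 8 days the path becomes 35 days.
The critical path is still T4→T6→T8→T10; finish is now 35 days.
Change in finish: 35 − 31 = +4 days.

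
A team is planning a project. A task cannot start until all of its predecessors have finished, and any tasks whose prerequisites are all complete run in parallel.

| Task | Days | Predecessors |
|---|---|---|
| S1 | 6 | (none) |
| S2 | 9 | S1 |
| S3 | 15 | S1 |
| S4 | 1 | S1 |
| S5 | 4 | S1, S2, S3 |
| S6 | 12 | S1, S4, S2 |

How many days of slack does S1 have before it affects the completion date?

0

Critical path: S1→S2→S6 = 6+9+12 = 27, so the finish is 27 days.
S1 finishes as early as 6 and must finish by 6.
Slack of S1 = 0 − 0 = 0 days.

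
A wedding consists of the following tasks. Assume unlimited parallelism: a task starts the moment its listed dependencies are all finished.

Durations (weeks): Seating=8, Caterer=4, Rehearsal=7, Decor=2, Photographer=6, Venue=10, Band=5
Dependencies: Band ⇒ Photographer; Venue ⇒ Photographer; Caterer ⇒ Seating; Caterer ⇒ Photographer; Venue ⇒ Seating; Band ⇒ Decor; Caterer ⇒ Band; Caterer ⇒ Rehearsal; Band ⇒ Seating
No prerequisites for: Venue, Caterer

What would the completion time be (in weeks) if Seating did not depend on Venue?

Original critical path: Venue→Seating = 10+8 = 18 ⇒ 18 weeks.
Without Venue→Seating, Seating's earliest start moves from 10 to 9.
New critical path: Caterer→Band→Seating = 4+5+8 = 17 ⇒ 17 weeks.

17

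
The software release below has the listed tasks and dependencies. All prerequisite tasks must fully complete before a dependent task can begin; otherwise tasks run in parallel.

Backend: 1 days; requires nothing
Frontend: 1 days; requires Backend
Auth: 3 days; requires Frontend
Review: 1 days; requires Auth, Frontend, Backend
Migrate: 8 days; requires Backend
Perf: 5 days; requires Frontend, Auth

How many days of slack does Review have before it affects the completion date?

Backend→Frontend→Auth→Perf = 1+1+3+5 = 10 sets the makespan at 10 days.
The longest chain containing Review totals 6 days.
Slack of Review = 9 − 5 = 4 days.

4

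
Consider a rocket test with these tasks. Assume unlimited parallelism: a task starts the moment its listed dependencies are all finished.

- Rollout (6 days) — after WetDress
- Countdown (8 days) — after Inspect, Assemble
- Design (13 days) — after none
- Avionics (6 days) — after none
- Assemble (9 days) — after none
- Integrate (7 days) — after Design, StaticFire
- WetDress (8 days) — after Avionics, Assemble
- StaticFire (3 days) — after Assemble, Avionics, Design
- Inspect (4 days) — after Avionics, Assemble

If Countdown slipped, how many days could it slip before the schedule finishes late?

2

Design→StaticFire→Integrate = 13+3+7 = 23 sets the makespan at 23 days.
Longest path through Countdown: 21 days (earliest finish 21, latest finish 23).
Float = 23 − 21 = 2.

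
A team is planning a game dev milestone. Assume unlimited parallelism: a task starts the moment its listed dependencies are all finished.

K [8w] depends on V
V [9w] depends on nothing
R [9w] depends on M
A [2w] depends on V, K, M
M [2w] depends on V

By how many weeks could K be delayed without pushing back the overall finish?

1

The longest chain is V→M→R = 9+2+9 = 20; overall finish 20 weeks.
The longest chain containing K totals 19 weeks.
So K can slip 18 − 17 = 1 week.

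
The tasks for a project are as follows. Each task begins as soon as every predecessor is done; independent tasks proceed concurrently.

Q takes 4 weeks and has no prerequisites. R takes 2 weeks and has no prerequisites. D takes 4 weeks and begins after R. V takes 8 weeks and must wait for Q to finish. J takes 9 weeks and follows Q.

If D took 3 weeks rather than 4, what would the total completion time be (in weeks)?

The binding path is Q→J = 4+9 = 13; finish at 13 weeks.
The longest path through D is only 6 weeks, so D has float 7.
That remains the longest chain; total 13 weeks.

13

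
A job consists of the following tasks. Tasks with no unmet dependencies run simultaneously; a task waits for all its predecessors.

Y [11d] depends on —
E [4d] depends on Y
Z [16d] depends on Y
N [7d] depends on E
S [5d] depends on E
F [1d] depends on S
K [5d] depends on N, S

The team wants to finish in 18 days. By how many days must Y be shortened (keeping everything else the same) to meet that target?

Current finish: 27 days; target: 18.
Y is on every critical path, so each day cut from Y cuts the finish by one (this holds down to a finish of 17).
Need 27 − 18 = 9 days off Y → Y becomes 2 days, finish becomes 18.

9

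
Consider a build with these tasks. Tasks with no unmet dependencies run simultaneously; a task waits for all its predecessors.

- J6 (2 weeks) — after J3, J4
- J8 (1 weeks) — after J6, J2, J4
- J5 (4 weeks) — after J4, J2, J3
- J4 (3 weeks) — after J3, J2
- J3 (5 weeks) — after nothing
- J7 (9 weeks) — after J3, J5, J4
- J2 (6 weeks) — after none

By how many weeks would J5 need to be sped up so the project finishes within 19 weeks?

3

Current finish: 22 weeks; target: 19.
J5 is on every critical path, so each week cut from J5 cuts the finish by one (this holds down to a finish of 19).
Need 22 − 19 = 3 weeks off J5 → J5 becomes 1 week, finish becomes 19.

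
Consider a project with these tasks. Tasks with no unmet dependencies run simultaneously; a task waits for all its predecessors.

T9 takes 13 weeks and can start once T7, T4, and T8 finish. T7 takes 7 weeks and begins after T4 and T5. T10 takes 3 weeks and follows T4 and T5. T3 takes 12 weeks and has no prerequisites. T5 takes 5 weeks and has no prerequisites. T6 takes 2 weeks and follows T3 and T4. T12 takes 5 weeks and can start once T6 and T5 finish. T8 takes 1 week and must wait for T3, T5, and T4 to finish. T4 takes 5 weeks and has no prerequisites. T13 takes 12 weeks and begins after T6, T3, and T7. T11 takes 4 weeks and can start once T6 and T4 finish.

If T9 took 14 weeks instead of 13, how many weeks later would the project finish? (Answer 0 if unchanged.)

1

Baseline: T3→T8→T9 = 12+1+13 = 26 → 26 weeks.
T9 lies on that path, so at 14 weeks the path becomes 27 weeks.
No other chain overtakes it, so the finish is 27 weeks.
Change in finish: 27 − 26 = +1 weeks.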